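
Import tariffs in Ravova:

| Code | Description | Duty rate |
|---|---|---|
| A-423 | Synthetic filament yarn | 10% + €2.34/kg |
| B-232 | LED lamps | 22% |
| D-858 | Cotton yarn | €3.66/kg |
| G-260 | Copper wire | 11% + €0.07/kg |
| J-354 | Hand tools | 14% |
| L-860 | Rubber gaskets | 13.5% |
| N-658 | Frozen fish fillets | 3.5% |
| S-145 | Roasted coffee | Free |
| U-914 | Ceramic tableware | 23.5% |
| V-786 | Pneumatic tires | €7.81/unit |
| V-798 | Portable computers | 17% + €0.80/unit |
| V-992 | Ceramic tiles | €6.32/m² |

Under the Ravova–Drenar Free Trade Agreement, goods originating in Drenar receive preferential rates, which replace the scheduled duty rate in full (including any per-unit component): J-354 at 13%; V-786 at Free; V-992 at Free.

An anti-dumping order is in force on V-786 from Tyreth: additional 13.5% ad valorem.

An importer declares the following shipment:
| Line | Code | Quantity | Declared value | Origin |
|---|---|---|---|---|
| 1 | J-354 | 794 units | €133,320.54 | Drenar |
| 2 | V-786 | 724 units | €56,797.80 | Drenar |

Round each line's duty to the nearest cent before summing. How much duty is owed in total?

Line 1 (J-354, Drenar, 794 units, €133,320.54):
Base rate for J-354 is 14%.
Origin Drenar qualifies under the Ravova–Drenar agreement and J-354 is covered: preferential rate 13% applies instead.
Duty = €133,320.54 × 13% = €17,331.67.
Line 2 (V-786, Drenar, 724 units, €56,797.80):
Base rate for V-786 is €7.81/unit.
Origin Drenar qualifies under the Ravova–Drenar agreement and V-786 is covered: preferential rate Free applies instead.
The additional-duty order on V-786 targets Tyreth, not Drenar; it does not apply.
Duty = €56,797.80 × 0% = €0.00.
Total = €17,331.67 + €0.00 = €17,331.67.

€17,331.67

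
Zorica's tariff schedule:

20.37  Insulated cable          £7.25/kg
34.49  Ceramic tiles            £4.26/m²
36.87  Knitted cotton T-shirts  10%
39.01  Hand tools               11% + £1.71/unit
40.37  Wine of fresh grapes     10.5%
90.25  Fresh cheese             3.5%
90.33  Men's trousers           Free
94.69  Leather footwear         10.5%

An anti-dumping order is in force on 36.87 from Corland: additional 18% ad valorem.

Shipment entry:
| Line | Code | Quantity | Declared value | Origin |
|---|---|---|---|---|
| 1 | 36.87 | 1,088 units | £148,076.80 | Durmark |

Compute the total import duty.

Line 1 (36.87, Durmark, 1,088 units, £148,076.80):
Base rate for 36.87 is 10%.
The additional-duty order on 36.87 targets Corland, not Durmark; it does not apply.
Duty = £148,076.80 × 10% = £14,807.68.

£14,807.68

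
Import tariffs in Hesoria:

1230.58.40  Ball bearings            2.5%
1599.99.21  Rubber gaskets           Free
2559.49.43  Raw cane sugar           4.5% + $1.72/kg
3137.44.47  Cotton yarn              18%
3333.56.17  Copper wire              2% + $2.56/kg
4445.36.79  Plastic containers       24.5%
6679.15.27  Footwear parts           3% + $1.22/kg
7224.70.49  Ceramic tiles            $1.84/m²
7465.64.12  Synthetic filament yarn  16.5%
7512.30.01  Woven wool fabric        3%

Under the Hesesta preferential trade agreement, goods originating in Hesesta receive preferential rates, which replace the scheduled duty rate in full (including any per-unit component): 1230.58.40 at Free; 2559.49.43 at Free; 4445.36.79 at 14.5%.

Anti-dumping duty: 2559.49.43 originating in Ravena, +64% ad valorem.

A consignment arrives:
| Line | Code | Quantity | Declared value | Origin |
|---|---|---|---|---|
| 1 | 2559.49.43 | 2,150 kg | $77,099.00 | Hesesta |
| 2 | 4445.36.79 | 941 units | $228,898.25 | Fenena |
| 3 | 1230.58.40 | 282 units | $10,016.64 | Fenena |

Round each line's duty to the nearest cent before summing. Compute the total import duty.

Line 1 (2559.49.43, Hesesta, 2,150 kg, $77,099.00):
Base rate for 2559.49.43 is 4.5% + $1.72/kg.
Origin Hesesta qualifies under the Hesoria–Hesesta agreement and 2559.49.43 is covered: preferential rate Free applies instead.
The additional-duty order on 2559.49.43 targets Ravena, not Hesesta; it does not apply.
Duty = $77,099.00 × 0% = $0.00.
Line 2 (4445.36.79, Fenena, 941 units, $228,898.25):
Base rate for 4445.36.79 is 24.5%.
4445.36.79 has an FTA preferential rate, but origin Fenena is not Hesesta; base rate stands.
Duty = $228,898.25 × 24.5% = $56,080.07.
Line 3 (1230.58.40, Fenena, 282 units, $10,016.64):
Base rate for 1230.58.40 is 2.5%.
1230.58.40 has an FTA preferential rate, but origin Fenena is not Hesesta; base rate stands.
Duty = $10,016.64 × 2.5% = $250.42.
Total = $0.00 + $56,080.07 + $250.42 = $56,330.49.

$56,330.49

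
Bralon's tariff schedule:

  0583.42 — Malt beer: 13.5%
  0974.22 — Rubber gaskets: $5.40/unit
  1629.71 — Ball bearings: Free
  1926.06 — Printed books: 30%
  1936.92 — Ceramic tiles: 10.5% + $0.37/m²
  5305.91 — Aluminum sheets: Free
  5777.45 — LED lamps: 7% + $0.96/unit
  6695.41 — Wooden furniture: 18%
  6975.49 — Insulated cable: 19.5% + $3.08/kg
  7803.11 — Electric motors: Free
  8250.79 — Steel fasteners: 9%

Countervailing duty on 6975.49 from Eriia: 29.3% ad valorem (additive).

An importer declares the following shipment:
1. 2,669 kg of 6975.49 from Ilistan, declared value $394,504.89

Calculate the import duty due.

$85,148.97

Line 1 (6975.49, Ilistan, 2,669 kg, $394,504.89):
Base rate for 6975.49 is 19.5% + $3.08/kg.
The additional-duty order on 6975.49 targets Eriia, not Ilistan; it does not apply.
Duty = $394,504.89 × 19.5% + 2,669 × $3.08 = $85,148.97.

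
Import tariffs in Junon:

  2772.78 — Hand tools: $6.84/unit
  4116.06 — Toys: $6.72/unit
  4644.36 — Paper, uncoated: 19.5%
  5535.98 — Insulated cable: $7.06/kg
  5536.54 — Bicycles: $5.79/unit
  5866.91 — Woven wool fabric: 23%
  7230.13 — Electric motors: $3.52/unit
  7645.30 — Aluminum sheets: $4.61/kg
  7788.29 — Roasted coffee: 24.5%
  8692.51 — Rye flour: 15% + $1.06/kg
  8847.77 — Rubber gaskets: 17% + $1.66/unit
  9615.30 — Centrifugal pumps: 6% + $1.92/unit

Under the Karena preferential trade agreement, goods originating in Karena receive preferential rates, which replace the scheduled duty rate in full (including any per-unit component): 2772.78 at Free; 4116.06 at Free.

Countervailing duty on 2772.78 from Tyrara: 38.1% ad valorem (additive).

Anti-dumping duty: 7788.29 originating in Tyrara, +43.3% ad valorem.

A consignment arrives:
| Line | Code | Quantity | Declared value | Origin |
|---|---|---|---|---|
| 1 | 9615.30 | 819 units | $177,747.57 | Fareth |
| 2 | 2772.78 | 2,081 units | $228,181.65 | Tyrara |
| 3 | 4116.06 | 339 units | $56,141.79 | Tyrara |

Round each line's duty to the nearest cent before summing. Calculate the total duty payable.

$115,686.66

Line 1 (9615.30, Fareth, 819 units, $177,747.57):
Base rate for 9615.30 is 6% + $1.92/unit.
Duty = $177,747.57 × 6% + 819 × $1.92 = $12,237.33.
Line 2 (2772.78, Tyrara, 2,081 units, $228,181.65):
Base rate for 2772.78 is $6.84/unit.
2772.78 has an FTA preferential rate, but origin Tyrara is not Karena; base rate stands.
Additional duty on 2772.78 from Tyrara: +38.1% ad valorem. Applied ad valorem rate = 38.1%.
Duty = $228,181.65 × 38.1% + 2,081 × $6.84 = $101,171.25.
Line 3 (4116.06, Tyrara, 339 units, $56,141.79):
Base rate for 4116.06 is $6.72/unit.
4116.06 has an FTA preferential rate, but origin Tyrara is not Karena; base rate stands.
Duty = 339 × $6.72 = $2,278.08.
Total = $12,237.33 + $101,171.25 + $2,278.08 = $115,686.66.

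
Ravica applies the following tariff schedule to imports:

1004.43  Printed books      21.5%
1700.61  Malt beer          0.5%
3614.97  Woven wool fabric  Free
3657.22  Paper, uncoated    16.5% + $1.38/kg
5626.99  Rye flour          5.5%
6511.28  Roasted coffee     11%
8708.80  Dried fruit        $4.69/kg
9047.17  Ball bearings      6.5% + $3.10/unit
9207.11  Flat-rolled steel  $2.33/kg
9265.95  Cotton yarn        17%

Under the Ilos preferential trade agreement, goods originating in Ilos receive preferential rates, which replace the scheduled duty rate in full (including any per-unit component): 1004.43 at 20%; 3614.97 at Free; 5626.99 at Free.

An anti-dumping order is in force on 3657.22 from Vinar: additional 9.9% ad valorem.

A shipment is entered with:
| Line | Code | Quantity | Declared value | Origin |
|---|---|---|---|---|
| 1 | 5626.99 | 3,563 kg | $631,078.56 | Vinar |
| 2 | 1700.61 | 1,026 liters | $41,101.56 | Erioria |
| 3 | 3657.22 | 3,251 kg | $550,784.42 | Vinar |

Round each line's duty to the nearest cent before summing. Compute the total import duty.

$184,808.30

Line 1 (5626.99, Vinar, 3,563 kg, $631,078.56):
Base rate for 5626.99 is 5.5%.
5626.99 has an FTA preferential rate, but origin Vinar is not Ilos; base rate stands.
Duty = $631,078.56 × 5.5% = $34,709.32.
Line 2 (1700.61, Erioria, 1,026 liters, $41,101.56):
Base rate for 1700.61 is 0.5%.
Duty = $41,101.56 × 0.5% = $205.51.
Line 3 (3657.22, Vinar, 3,251 kg, $550,784.42):
Base rate for 3657.22 is 16.5% + $1.38/kg.
Additional duty on 3657.22 from Vinar: +9.9%. Applied ad valorem rate: 16.5% + 9.9% = 26.4%.
Duty = $550,784.42 × 26.4% + 3,251 × $1.38 = $149,893.47.
Total = $34,709.32 + $205.51 + $149,893.47 = $184,808.30.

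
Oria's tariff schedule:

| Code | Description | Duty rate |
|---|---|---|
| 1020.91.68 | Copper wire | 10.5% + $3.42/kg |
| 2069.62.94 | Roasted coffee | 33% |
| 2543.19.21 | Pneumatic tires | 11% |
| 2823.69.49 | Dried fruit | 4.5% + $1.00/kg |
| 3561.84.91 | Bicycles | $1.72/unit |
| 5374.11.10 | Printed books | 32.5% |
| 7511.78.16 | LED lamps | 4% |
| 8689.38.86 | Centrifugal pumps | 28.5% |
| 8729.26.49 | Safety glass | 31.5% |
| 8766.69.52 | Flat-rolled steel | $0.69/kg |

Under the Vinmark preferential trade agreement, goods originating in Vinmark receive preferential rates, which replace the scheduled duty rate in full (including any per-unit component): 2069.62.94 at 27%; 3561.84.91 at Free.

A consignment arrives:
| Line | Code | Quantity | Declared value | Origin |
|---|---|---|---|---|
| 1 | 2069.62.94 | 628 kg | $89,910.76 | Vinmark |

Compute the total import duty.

$24,275.91

Line 1 (2069.62.94, Vinmark, 628 kg, $89,910.76):
Base rate for 2069.62.94 is 33%.
Origin Vinmark qualifies under the Oria–Vinmark agreement and 2069.62.94 is covered: preferential rate 27% applies instead.
Duty = $89,910.76 × 27% = $24,275.91.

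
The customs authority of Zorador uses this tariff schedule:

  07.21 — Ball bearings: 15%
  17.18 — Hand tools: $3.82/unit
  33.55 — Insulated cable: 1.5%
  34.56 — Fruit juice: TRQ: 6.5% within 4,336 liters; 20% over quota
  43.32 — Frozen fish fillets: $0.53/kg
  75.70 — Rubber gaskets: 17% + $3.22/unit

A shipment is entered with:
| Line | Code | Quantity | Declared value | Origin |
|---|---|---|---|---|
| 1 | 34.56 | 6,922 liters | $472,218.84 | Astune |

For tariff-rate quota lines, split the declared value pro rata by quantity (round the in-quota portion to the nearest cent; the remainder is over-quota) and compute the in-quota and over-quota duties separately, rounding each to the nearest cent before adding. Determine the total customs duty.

$54,510.50

Line 1 (34.56, Astune, 6,922 liters, $472,218.84):
Code 34.56 is under a tariff-rate quota (threshold 4,336 liters). In-quota: 4,336 liters at 6.5%; over-quota: 2,586 liters at 20%.
Pro-rata value split: in-quota = $472,218.84 × 4,336/6,922 = $295,801.92; over-quota = $472,218.84 − $295,801.92 = $176,416.92.
In-quota duty = $295,801.92 × 6.5% = $19,227.12. Over-quota duty = $176,416.92 × 20% = $35,283.38.
Line duty = $19,227.12 + $35,283.38 = $54,510.50.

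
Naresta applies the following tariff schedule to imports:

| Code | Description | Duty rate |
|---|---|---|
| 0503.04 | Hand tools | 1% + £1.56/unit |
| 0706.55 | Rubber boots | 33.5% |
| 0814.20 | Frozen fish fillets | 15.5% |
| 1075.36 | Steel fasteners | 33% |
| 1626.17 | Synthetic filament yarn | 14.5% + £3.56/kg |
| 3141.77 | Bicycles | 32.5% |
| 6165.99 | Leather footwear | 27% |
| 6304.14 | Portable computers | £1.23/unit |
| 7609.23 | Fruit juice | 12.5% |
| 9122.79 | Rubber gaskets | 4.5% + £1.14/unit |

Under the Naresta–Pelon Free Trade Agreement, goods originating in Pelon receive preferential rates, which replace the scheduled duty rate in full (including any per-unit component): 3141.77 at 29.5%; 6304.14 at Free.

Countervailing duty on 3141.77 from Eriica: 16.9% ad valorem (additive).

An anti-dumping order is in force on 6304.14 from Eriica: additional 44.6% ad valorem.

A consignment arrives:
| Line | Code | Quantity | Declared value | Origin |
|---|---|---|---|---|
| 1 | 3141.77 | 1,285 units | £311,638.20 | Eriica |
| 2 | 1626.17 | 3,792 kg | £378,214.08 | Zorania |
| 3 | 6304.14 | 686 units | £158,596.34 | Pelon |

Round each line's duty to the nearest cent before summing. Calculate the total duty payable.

£222,289.83

Line 1 (3141.77, Eriica, 1,285 units, £311,638.20):
Base rate for 3141.77 is 32.5%.
3141.77 has an FTA preferential rate, but origin Eriica is not Pelon; base rate stands.
Additional duty on 3141.77 from Eriica: +16.9%. Applied ad valorem rate: 32.5% + 16.9% = 49.4%.
Duty = £311,638.20 × 49.4% = £153,949.27.
Line 2 (1626.17, Zorania, 3,792 kg, £378,214.08):
Base rate for 1626.17 is 14.5% + £3.56/kg.
Duty = £378,214.08 × 14.5% + 3,792 × £3.56 = £68,340.56.
Line 3 (6304.14, Pelon, 686 units, £158,596.34):
Base rate for 6304.14 is £1.23/unit.
Origin Pelon qualifies under the Naresta–Pelon agreement and 6304.14 is covered: preferential rate Free applies instead.
The additional-duty order on 6304.14 targets Eriica, not Pelon; it does not apply.
Duty = £158,596.34 × 0% = £0.00.
Total = £153,949.27 + £68,340.56 + £0.00 = £222,289.83.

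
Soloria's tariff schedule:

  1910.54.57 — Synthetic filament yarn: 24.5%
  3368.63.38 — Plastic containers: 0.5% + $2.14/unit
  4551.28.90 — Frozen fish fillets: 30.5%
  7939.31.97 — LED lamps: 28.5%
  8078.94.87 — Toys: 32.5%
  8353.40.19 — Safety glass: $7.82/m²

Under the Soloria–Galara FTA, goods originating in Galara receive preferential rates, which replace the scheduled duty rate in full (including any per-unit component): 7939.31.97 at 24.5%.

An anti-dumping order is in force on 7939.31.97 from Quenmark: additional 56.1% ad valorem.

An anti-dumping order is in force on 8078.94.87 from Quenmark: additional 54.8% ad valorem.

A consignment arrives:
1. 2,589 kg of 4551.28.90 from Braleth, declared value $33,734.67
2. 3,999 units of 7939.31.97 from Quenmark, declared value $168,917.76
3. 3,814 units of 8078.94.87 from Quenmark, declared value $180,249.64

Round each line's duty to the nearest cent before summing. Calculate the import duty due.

$310,551.43

Line 1 (4551.28.90, Braleth, 2,589 kg, $33,734.67):
Base rate for 4551.28.90 is 30.5%.
Duty = $33,734.67 × 30.5% = $10,289.07.
Line 2 (7939.31.97, Quenmark, 3,999 units, $168,917.76):
Base rate for 7939.31.97 is 28.5%.
7939.31.97 has an FTA preferential rate, but origin Quenmark is not Galara; base rate stands.
Additional duty on 7939.31.97 from Quenmark: +56.1%. Applied ad valorem rate: 28.5% + 56.1% = 84.6%.
Duty = $168,917.76 × 84.6% = $142,904.42.
Line 3 (8078.94.87, Quenmark, 3,814 units, $180,249.64):
Base rate for 8078.94.87 is 32.5%.
Additional duty on 8078.94.87 from Quenmark: +54.8%. Applied ad valorem rate: 32.5% + 54.8% = 87.3%.
Duty = $180,249.64 × 87.3% = $157,357.94.
Total = $10,289.07 + $142,904.42 + $157,357.94 = $310,551.43.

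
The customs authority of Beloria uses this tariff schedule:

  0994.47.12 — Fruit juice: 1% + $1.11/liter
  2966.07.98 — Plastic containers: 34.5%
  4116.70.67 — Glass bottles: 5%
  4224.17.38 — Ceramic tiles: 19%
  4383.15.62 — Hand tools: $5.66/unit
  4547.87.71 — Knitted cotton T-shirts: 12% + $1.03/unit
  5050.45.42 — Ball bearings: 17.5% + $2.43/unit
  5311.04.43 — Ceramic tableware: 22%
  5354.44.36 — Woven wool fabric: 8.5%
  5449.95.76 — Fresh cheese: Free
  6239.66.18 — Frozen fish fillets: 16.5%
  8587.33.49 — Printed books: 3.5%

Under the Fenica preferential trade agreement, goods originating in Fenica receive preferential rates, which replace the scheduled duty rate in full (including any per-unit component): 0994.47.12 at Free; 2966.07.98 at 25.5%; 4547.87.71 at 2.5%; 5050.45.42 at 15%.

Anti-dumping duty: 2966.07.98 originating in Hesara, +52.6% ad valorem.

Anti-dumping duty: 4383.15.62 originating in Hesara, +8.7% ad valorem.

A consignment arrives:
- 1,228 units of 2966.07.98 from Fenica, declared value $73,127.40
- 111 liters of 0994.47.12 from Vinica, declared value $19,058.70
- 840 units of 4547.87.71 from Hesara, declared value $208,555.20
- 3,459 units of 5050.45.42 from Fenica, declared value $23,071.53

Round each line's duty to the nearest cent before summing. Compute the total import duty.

Line 1 (2966.07.98, Fenica, 1,228 units, $73,127.40):
Base rate for 2966.07.98 is 34.5%.
Origin Fenica qualifies under the Beloria–Fenica agreement and 2966.07.98 is covered: preferential rate 25.5% applies instead.
The additional-duty order on 2966.07.98 targets Hesara, not Fenica; it does not apply.
Duty = $73,127.40 × 25.5% = $18,647.49.
Line 2 (0994.47.12, Vinica, 111 liters, $19,058.70):
Base rate for 0994.47.12 is 1% + $1.11/liter.
0994.47.12 has an FTA preferential rate, but origin Vinica is not Fenica; base rate stands.
Duty = $19,058.70 × 1% + 111 × $1.11 = $313.80.
Line 3 (4547.87.71, Hesara, 840 units, $208,555.20):
Base rate for 4547.87.71 is 12% + $1.03/unit.
4547.87.71 has an FTA preferential rate, but origin Hesara is not Fenica; base rate stands.
Duty = $208,555.20 × 12% + 840 × $1.03 = $25,891.82.
Line 4 (5050.45.42, Fenica, 3,459 units, $23,071.53):
Base rate for 5050.45.42 is 17.5% + $2.43/unit.
Origin Fenica qualifies under the Beloria–Fenica agreement and 5050.45.42 is covered: preferential rate 15% applies instead.
Duty = $23,071.53 × 15% = $3,460.73.
Total = $18,647.49 + $313.80 + $25,891.82 + $3,460.73 = $48,313.84.

$48,313.84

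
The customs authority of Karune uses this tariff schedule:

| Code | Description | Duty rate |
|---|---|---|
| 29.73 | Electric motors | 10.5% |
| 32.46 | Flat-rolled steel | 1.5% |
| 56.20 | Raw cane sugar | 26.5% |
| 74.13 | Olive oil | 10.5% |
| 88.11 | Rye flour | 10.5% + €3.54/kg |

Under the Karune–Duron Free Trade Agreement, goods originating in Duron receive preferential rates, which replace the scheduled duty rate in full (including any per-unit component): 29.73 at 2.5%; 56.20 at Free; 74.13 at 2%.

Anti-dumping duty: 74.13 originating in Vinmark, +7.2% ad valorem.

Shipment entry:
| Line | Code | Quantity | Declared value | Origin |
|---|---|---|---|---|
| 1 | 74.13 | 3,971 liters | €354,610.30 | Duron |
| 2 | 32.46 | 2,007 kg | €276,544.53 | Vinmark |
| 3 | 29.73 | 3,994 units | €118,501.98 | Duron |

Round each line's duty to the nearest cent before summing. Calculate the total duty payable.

Line 1 (74.13, Duron, 3,971 liters, €354,610.30):
Base rate for 74.13 is 10.5%.
Origin Duron qualifies under the Karune–Duron agreement and 74.13 is covered: preferential rate 2% applies instead.
The additional-duty order on 74.13 targets Vinmark, not Duron; it does not apply.
Duty = €354,610.30 × 2% = €7,092.21.
Line 2 (32.46, Vinmark, 2,007 kg, €276,544.53):
Base rate for 32.46 is 1.5%.
Duty = €276,544.53 × 1.5% = €4,148.17.
Line 3 (29.73, Duron, 3,994 units, €118,501.98):
Base rate for 29.73 is 10.5%.
Origin Duron qualifies under the Karune–Duron agreement and 29.73 is covered: preferential rate 2.5% applies instead.
Duty = €118,501.98 × 2.5% = €2,962.55.
Total = €7,092.21 + €4,148.17 + €2,962.55 = €14,202.93.

€14,202.93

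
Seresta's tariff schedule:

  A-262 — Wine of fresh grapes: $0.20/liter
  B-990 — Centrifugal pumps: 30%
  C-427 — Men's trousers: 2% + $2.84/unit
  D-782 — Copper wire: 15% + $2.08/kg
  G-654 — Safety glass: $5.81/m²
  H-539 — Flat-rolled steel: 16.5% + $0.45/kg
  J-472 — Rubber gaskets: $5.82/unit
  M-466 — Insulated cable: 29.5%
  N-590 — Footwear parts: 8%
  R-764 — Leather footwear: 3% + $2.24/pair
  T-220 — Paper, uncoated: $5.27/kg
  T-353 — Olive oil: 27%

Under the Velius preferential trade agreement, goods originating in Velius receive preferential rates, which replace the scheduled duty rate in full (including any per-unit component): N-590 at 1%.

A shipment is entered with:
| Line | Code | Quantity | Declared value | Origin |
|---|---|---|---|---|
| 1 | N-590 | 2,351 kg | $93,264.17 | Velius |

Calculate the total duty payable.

Line 1 (N-590, Velius, 2,351 kg, $93,264.17):
Base rate for N-590 is 8%.
Origin Velius qualifies under the Seresta–Velius agreement and N-590 is covered: preferential rate 1% applies instead.
Duty = $93,264.17 × 1% = $932.64.

$932.64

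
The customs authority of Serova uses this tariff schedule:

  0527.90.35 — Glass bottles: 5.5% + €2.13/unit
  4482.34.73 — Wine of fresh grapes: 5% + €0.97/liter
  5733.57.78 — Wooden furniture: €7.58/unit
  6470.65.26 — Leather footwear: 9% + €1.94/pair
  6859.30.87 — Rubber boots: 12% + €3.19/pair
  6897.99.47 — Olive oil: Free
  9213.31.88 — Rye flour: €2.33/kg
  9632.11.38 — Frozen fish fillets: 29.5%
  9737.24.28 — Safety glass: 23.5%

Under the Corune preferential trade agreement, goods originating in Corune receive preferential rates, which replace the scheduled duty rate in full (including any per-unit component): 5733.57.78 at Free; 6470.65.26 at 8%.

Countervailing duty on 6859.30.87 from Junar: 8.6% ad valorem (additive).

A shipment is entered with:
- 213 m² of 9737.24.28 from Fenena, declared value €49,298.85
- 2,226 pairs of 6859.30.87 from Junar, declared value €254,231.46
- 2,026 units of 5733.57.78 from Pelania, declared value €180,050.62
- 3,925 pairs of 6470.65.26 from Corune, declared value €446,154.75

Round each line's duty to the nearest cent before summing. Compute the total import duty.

Line 1 (9737.24.28, Fenena, 213 m², €49,298.85):
Base rate for 9737.24.28 is 23.5%.
Duty = €49,298.85 × 23.5% = €11,585.23.
Line 2 (6859.30.87, Junar, 2,226 pairs, €254,231.46):
Base rate for 6859.30.87 is 12% + €3.19/pair.
Additional duty on 6859.30.87 from Junar: +8.6%. Applied ad valorem rate: 12% + 8.6% = 20.6%.
Duty = €254,231.46 × 20.6% + 2,226 × €3.19 = €59,472.62.
Line 3 (5733.57.78, Pelania, 2,026 units, €180,050.62):
Base rate for 5733.57.78 is €7.58/unit.
5733.57.78 has an FTA preferential rate, but origin Pelania is not Corune; base rate stands.
Duty = 2,026 × €7.58 = €15,357.08.
Line 4 (6470.65.26, Corune, 3,925 pairs, €446,154.75):
Base rate for 6470.65.26 is 9% + €1.94/pair.
Origin Corune qualifies under the Serova–Corune agreement and 6470.65.26 is covered: preferential rate 8% applies instead.
Duty = €446,154.75 × 8% = €35,692.38.
Total = €11,585.23 + €59,472.62 + €15,357.08 + €35,692.38 = €122,107.31.

€122,107.31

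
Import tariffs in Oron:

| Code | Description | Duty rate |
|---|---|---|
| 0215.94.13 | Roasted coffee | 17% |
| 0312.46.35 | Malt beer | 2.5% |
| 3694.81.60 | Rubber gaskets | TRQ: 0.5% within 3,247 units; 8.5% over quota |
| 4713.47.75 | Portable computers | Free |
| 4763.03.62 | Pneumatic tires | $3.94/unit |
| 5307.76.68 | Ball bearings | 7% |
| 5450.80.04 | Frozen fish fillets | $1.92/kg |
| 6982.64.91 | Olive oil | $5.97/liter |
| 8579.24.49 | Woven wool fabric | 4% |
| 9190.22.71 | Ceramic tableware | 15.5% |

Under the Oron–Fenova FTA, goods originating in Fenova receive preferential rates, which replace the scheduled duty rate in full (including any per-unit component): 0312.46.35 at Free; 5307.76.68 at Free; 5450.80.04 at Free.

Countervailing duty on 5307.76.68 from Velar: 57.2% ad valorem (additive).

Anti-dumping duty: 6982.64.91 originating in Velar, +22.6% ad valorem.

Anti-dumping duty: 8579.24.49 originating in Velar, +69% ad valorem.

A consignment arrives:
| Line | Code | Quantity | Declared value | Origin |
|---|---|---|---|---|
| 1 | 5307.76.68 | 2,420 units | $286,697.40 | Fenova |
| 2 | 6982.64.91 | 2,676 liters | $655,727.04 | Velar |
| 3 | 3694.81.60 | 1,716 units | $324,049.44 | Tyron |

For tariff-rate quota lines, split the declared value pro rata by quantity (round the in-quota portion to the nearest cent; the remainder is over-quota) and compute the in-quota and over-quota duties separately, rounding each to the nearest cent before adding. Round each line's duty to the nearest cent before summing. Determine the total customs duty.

Line 1 (5307.76.68, Fenova, 2,420 units, $286,697.40):
Base rate for 5307.76.68 is 7%.
Origin Fenova qualifies under the Oron–Fenova agreement and 5307.76.68 is covered: preferential rate Free applies instead.
The additional-duty order on 5307.76.68 targets Velar, not Fenova; it does not apply.
Duty = $286,697.40 × 0% = $0.00.
Line 2 (6982.64.91, Velar, 2,676 liters, $655,727.04):
Base rate for 6982.64.91 is $5.97/liter.
Additional duty on 6982.64.91 from Velar: +22.6% ad valorem. Applied ad valorem rate = 22.6%.
Duty = $655,727.04 × 22.6% + 2,676 × $5.97 = $164,170.03.
Line 3 (3694.81.60, Tyron, 1,716 units, $324,049.44):
Code 3694.81.60 is under a tariff-rate quota (threshold 3,247 units). Quantity 1,716 units is within the quota, so the in-quota rate 0.5% applies to the full value.
Duty = $324,049.44 × 0.5% = $1,620.25.
Total = $0.00 + $164,170.03 + $1,620.25 = $165,790.28.

$165,790.28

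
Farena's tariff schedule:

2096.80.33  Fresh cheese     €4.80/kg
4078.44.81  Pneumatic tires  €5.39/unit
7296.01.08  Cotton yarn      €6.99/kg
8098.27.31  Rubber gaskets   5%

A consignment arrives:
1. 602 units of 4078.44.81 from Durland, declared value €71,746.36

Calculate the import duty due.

€3,244.78

Line 1 (4078.44.81, Durland, 602 units, €71,746.36):
Base rate for 4078.44.81 is €5.39/unit.
Duty = 602 × €5.39 = €3,244.78.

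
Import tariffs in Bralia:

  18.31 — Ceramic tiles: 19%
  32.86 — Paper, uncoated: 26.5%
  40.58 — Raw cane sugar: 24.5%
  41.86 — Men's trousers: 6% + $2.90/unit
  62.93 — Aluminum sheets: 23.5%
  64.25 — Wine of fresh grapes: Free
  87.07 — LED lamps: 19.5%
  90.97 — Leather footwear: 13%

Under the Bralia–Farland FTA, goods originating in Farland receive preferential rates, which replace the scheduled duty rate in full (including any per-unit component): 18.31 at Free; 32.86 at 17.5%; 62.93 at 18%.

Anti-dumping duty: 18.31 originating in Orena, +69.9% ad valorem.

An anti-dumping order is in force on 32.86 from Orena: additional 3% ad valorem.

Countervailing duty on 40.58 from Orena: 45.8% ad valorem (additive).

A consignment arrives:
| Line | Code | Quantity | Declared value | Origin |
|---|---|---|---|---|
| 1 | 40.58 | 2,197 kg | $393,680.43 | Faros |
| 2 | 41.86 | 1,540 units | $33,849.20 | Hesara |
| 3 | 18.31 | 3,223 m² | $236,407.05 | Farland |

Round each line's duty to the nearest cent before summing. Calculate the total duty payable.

$102,948.66

Line 1 (40.58, Faros, 2,197 kg, $393,680.43):
Base rate for 40.58 is 24.5%.
The additional-duty order on 40.58 targets Orena, not Faros; it does not apply.
Duty = $393,680.43 × 24.5% = $96,451.71.
Line 2 (41.86, Hesara, 1,540 units, $33,849.20):
Base rate for 41.86 is 6% + $2.90/unit.
Duty = $33,849.20 × 6% + 1,540 × $2.90 = $6,496.95.
Line 3 (18.31, Farland, 3,223 m², $236,407.05):
Base rate for 18.31 is 19%.
Origin Farland qualifies under the Bralia–Farland agreement and 18.31 is covered: preferential rate Free applies instead.
The additional-duty order on 18.31 targets Orena, not Farland; it does not apply.
Duty = $236,407.05 × 0% = $0.00.
Total = $96,451.71 + $6,496.95 + $0.00 = $102,948.66.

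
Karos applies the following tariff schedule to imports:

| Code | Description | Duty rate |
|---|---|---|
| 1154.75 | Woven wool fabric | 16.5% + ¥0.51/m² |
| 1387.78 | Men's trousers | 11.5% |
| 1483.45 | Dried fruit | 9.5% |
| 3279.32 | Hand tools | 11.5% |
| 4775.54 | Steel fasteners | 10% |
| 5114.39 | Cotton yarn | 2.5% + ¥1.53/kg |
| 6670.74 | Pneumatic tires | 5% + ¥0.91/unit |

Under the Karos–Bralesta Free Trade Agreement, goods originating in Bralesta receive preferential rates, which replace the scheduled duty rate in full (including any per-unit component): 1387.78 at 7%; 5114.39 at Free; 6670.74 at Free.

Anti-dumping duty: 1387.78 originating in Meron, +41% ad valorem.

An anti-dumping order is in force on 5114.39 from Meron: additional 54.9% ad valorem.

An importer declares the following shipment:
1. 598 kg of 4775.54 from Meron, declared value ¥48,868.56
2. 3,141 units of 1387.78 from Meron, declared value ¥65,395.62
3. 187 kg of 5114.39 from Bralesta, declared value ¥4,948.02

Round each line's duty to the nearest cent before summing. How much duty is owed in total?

¥39,219.56

Line 1 (4775.54, Meron, 598 kg, ¥48,868.56):
Base rate for 4775.54 is 10%.
Duty = ¥48,868.56 × 10% = ¥4,886.86.
Line 2 (1387.78, Meron, 3,141 units, ¥65,395.62):
Base rate for 1387.78 is 11.5%.
1387.78 has an FTA preferential rate, but origin Meron is not Bralesta; base rate stands.
Additional duty on 1387.78 from Meron: +41%. Applied ad valorem rate: 11.5% + 41% = 52.5%.
Duty = ¥65,395.62 × 52.5% = ¥34,332.70.
Line 3 (5114.39, Bralesta, 187 kg, ¥4,948.02):
Base rate for 5114.39 is 2.5% + ¥1.53/kg.
Origin Bralesta qualifies under the Karos–Bralesta agreement and 5114.39 is covered: preferential rate Free applies instead.
The additional-duty order on 5114.39 targets Meron, not Bralesta; it does not apply.
Duty = ¥4,948.02 × 0% = ¥0.00.
Total = ¥4,886.86 + ¥34,332.70 + ¥0.00 = ¥39,219.56.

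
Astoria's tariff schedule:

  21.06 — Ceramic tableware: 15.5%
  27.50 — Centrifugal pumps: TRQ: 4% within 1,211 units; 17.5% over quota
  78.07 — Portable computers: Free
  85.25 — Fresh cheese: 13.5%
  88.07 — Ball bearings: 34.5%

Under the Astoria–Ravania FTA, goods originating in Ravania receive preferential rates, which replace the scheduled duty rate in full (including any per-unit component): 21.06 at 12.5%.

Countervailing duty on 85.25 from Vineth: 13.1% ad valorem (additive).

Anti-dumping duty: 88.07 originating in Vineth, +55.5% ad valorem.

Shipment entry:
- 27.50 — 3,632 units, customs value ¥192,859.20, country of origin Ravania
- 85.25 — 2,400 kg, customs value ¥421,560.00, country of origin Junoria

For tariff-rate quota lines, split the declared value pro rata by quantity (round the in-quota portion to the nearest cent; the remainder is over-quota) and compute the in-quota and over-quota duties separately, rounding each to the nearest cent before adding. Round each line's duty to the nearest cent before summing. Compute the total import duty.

¥81,979.90

Line 1 (27.50, Ravania, 3,632 units, ¥192,859.20):
Code 27.50 is under a tariff-rate quota (threshold 1,211 units). In-quota: 1,211 units at 4%; over-quota: 2,421 units at 17.5%.
Pro-rata value split: in-quota = ¥192,859.20 × 1,211/3,632 = ¥64,304.10; over-quota = ¥192,859.20 − ¥64,304.10 = ¥128,555.10.
In-quota duty = ¥64,304.10 × 4% = ¥2,572.16. Over-quota duty = ¥128,555.10 × 17.5% = ¥22,497.14.
Line duty = ¥2,572.16 + ¥22,497.14 = ¥25,069.30.
Line 2 (85.25, Junoria, 2,400 kg, ¥421,560.00):
Base rate for 85.25 is 13.5%.
The additional-duty order on 85.25 targets Vineth, not Junoria; it does not apply.
Duty = ¥421,560.00 × 13.5% = ¥56,910.60.
Total = ¥25,069.30 + ¥56,910.60 = ¥81,979.90.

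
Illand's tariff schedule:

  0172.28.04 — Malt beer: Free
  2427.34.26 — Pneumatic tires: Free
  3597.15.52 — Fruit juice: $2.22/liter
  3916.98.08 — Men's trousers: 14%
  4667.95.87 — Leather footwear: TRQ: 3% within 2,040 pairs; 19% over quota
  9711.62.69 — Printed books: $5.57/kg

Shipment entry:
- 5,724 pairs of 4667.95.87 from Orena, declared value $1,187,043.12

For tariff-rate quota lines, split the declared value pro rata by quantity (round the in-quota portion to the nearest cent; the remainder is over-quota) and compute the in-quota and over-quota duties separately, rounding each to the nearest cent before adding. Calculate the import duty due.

Line 1 (4667.95.87, Orena, 5,724 pairs, $1,187,043.12):
Code 4667.95.87 is under a tariff-rate quota (threshold 2,040 pairs). In-quota: 2,040 pairs at 3%; over-quota: 3,684 pairs at 19%.
Pro-rata value split: in-quota = $1,187,043.12 × 2,040/5,724 = $423,055.20; over-quota = $1,187,043.12 − $423,055.20 = $763,987.92.
In-quota duty = $423,055.20 × 3% = $12,691.66. Over-quota duty = $763,987.92 × 19% = $145,157.70.
Line duty = $12,691.66 + $145,157.70 = $157,849.36.

$157,849.36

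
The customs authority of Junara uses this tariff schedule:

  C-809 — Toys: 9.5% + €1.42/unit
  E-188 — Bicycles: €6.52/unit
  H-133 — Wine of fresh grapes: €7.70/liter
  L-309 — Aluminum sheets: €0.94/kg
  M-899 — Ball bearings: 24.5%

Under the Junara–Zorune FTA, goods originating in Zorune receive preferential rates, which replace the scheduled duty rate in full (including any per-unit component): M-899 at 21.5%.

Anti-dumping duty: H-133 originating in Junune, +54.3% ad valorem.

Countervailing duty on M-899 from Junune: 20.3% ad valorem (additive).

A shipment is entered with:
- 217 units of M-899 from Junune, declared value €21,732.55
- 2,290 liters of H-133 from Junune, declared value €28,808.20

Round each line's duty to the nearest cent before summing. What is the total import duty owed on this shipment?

€43,012.03

Line 1 (M-899, Junune, 217 units, €21,732.55):
Base rate for M-899 is 24.5%.
M-899 has an FTA preferential rate, but origin Junune is not Zorune; base rate stands.
Additional duty on M-899 from Junune: +20.3%. Applied ad valorem rate: 24.5% + 20.3% = 44.8%.
Duty = €21,732.55 × 44.8% = €9,736.18.
Line 2 (H-133, Junune, 2,290 liters, €28,808.20):
Base rate for H-133 is €7.70/liter.
Additional duty on H-133 from Junune: +54.3% ad valorem. Applied ad valorem rate = 54.3%.
Duty = €28,808.20 × 54.3% + 2,290 × €7.70 = €33,275.85.
Total = €9,736.18 + €33,275.85 = €43,012.03.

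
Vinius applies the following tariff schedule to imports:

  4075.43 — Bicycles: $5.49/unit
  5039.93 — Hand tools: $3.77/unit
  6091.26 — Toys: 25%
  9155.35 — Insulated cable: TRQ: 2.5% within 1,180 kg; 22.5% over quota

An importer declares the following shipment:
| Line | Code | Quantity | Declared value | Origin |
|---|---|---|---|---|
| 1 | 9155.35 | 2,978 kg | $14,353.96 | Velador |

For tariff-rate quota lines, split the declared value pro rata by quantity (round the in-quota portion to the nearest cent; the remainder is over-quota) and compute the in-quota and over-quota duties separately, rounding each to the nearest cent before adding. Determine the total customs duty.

$2,092.12

Line 1 (9155.35, Velador, 2,978 kg, $14,353.96):
Code 9155.35 is under a tariff-rate quota (threshold 1,180 kg). In-quota: 1,180 kg at 2.5%; over-quota: 1,798 kg at 22.5%.
Pro-rata value split: in-quota = $14,353.96 × 1,180/2,978 = $5,687.60; over-quota = $14,353.96 − $5,687.60 = $8,666.36.
In-quota duty = $5,687.60 × 2.5% = $142.19. Over-quota duty = $8,666.36 × 22.5% = $1,949.93.
Line duty = $142.19 + $1,949.93 = $2,092.12.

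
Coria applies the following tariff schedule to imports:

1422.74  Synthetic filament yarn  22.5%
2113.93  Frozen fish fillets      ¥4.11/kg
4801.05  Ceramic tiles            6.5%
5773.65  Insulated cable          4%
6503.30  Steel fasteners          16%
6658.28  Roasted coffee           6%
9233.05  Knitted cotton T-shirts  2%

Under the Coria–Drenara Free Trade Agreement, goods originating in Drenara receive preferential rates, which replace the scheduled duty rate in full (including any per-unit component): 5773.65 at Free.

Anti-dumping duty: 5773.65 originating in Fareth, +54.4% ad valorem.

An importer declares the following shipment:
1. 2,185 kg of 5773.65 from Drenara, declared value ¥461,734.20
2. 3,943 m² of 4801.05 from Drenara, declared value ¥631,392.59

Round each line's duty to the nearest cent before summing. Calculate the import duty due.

¥41,040.52

Line 1 (5773.65, Drenara, 2,185 kg, ¥461,734.20):
Base rate for 5773.65 is 4%.
Origin Drenara qualifies under the Coria–Drenara agreement and 5773.65 is covered: preferential rate Free applies instead.
The additional-duty order on 5773.65 targets Fareth, not Drenara; it does not apply.
Duty = ¥461,734.20 × 0% = ¥0.00.
Line 2 (4801.05, Drenara, 3,943 m², ¥631,392.59):
Base rate for 4801.05 is 6.5%.
Origin Drenara is the FTA partner but 4801.05 is not on the preference list; base rate stands.
Duty = ¥631,392.59 × 6.5% = ¥41,040.52.
Total = ¥0.00 + ¥41,040.52 = ¥41,040.52.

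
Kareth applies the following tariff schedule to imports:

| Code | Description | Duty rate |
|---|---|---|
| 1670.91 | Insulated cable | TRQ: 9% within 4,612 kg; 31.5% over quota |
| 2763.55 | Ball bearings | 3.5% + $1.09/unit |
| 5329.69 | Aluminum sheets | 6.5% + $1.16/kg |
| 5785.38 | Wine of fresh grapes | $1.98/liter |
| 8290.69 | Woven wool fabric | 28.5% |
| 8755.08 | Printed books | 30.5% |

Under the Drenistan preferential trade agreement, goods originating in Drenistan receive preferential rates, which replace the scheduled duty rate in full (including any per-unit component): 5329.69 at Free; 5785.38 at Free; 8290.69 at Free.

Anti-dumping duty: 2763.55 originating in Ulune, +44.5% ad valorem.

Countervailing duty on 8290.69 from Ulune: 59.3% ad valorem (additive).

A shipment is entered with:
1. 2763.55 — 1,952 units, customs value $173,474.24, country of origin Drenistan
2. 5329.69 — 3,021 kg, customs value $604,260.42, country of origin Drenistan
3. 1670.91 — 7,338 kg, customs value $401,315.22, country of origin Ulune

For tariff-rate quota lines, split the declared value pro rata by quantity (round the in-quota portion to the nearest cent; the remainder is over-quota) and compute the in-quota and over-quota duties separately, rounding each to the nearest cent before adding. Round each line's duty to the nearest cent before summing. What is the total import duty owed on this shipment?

$77,861.77

Line 1 (2763.55, Drenistan, 1,952 units, $173,474.24):
Base rate for 2763.55 is 3.5% + $1.09/unit.
Origin Drenistan is the FTA partner but 2763.55 is not on the preference list; base rate stands.
The additional-duty order on 2763.55 targets Ulune, not Drenistan; it does not apply.
Duty = $173,474.24 × 3.5% + 1,952 × $1.09 = $8,199.28.
Line 2 (5329.69, Drenistan, 3,021 kg, $604,260.42):
Base rate for 5329.69 is 6.5% + $1.16/kg.
Origin Drenistan qualifies under the Kareth–Drenistan agreement and 5329.69 is covered: preferential rate Free applies instead.
Duty = $604,260.42 × 0% = $0.00.
Line 3 (1670.91, Ulune, 7,338 kg, $401,315.22):
Code 1670.91 is under a tariff-rate quota (threshold 4,612 kg). In-quota: 4,612 kg at 9%; over-quota: 2,726 kg at 31.5%.
Pro-rata value split: in-quota = $401,315.22 × 4,612/7,338 = $252,230.28; over-quota = $401,315.22 − $252,230.28 = $149,084.94.
In-quota duty = $252,230.28 × 9% = $22,700.73. Over-quota duty = $149,084.94 × 31.5% = $46,961.76.
Line duty = $22,700.73 + $46,961.76 = $69,662.49.
Total = $8,199.28 + $0.00 + $69,662.49 = $77,861.77.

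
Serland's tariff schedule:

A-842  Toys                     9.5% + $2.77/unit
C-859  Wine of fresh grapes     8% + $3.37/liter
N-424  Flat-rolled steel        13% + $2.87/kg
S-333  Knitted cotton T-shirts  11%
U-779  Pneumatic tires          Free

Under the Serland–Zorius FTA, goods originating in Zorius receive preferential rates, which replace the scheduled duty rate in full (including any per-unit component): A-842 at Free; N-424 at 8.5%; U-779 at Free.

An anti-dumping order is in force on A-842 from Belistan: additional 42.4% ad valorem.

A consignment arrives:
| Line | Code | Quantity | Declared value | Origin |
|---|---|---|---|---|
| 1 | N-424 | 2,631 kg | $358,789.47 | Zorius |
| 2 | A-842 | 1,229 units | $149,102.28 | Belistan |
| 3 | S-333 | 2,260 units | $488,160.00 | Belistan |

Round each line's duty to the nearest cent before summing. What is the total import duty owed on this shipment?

$164,983.11

Line 1 (N-424, Zorius, 2,631 kg, $358,789.47):
Base rate for N-424 is 13% + $2.87/kg.
Origin Zorius qualifies under the Serland–Zorius agreement and N-424 is covered: preferential rate 8.5% applies instead.
Duty = $358,789.47 × 8.5% = $30,497.10.
Line 2 (A-842, Belistan, 1,229 units, $149,102.28):
Base rate for A-842 is 9.5% + $2.77/unit.
A-842 has an FTA preferential rate, but origin Belistan is not Zorius; base rate stands.
Additional duty on A-842 from Belistan: +42.4%. Applied ad valorem rate: 9.5% + 42.4% = 51.9%.
Duty = $149,102.28 × 51.9% + 1,229 × $2.77 = $80,788.41.
Line 3 (S-333, Belistan, 2,260 units, $488,160.00):
Base rate for S-333 is 11%.
Duty = $488,160.00 × 11% = $53,697.60.
Total = $30,497.10 + $80,788.41 + $53,697.60 = $164,983.11.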